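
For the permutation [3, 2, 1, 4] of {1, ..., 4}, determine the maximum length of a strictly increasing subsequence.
2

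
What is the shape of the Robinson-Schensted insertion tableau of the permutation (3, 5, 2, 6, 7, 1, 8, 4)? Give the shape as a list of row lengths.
[5, 2, 1]

Row-insert each entry into an empty tableau.

After inserting 3: P = [[3]].
After inserting 5: P = [[3, 5]].
After inserting 2: P = [[2, 5], [3]].
After inserting 6: P = [[2, 5, 6], [3]].
After inserting 7: P = [[2, 5, 6, 7], [3]].
After inserting 1: P = [[1, 5, 6, 7], [2], [3]].
After inserting 8: P = [[1, 5, 6, 7, 8], [2], [3]].
After inserting 4: P = [[1, 4, 6, 7, 8], [2, 5], [3]].

The final insertion tableau P = [[1, 4, 6, 7, 8], [2, 5], [3]] has shape [5, 2, 1].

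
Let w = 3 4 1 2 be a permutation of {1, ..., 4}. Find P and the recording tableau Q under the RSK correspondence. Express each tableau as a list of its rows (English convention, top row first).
P = [[1, 2], [3, 4]], Q = [[1, 2], [3, 4]]

Insert each entry of the permutation into P by Schensted row insertion, recording in Q the position of each new cell.

After inserting 3: P = [[3]].
After inserting 4: P = [[3, 4]].
After inserting 1: P = [[1, 4], [3]].
After inserting 2: P = [[1, 2], [3, 4]].

So P = [[1, 2], [3, 4]], Q = [[1, 2], [3, 4]].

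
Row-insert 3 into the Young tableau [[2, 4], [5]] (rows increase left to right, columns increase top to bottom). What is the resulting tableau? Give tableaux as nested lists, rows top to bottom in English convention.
[[2, 3], [4], [5]]

In row 1, 3 replaces 4 (the leftmost entry greater than 3); 4 is bumped to row 2. In row 2, 4 replaces 5 (the leftmost entry greater than 4); 5 is bumped to row 3. 5 starts a new row 3. The new tableau is [[2, 3], [4], [5]].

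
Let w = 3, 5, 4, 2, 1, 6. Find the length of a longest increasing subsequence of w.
3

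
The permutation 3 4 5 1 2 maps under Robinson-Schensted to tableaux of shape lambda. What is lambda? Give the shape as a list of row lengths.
Row-insert each entry into an empty tableau.

After inserting 3: P = [[3]].
After inserting 4: P = [[3, 4]].
After inserting 5: P = [[3, 4, 5]].
After inserting 1: P = [[1, 4, 5], [3]].
After inserting 2: P = [[1, 2, 5], [3, 4]].

The final insertion tableau P = [[1, 2, 5], [3, 4]] has shape [3, 2].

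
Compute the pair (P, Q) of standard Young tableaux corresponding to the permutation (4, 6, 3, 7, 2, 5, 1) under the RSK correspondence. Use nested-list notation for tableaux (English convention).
P = [[1, 5, 7], [2, 6], [3], [4]], Q = [[1, 2, 4], [3, 6], [5], [7]]

Insert each entry of the permutation into P by Schensted row insertion, recording in Q the position of each new cell.

After inserting 4: P = [[4]].
After inserting 6: P = [[4, 6]].
After inserting 3: P = [[3, 6], [4]].
After inserting 7: P = [[3, 6, 7], [4]].
After inserting 2: P = [[2, 6, 7], [3], [4]].
After inserting 5: P = [[2, 5, 7], [3, 6], [4]].
After inserting 1: P = [[1, 5, 7], [2, 6], [3], [4]].

So P = [[1, 5, 7], [2, 6], [3], [4]], Q = [[1, 2, 4], [3, 6], [5], [7]].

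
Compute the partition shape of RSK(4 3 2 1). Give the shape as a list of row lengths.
Row-insert each entry into an empty tableau.

After inserting 4: P = [[4]].
After inserting 3: P = [[3], [4]].
After inserting 2: P = [[2], [3], [4]].
After inserting 1: P = [[1], [2], [3], [4]].

The final insertion tableau P = [[1], [2], [3], [4]] has shape [1, 1, 1, 1].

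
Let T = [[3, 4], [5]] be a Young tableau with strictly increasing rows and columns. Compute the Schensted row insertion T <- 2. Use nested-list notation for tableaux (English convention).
In row 1, 2 replaces 3 (the leftmost entry greater than 2); 3 is bumped to row 2. In row 2, 3 replaces 5 (the leftmost entry greater than 3); 5 is bumped to row 3. 5 starts a new row 3. The new tableau is [[2, 4], [3], [5]].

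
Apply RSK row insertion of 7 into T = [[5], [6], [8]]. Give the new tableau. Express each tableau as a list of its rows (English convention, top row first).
7 is larger than every entry of row 1, so it is appended to row 1. The new tableau is [[5, 7], [6], [8]].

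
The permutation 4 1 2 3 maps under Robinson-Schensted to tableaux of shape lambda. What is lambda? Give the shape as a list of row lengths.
Row-insert each entry into an empty tableau.

After inserting 4: P = [[4]].
After inserting 1: P = [[1], [4]].
After inserting 2: P = [[1, 2], [4]].
After inserting 3: P = [[1, 2, 3], [4]].

The final insertion tableau P = [[1, 2, 3], [4]] has shape [3, 1].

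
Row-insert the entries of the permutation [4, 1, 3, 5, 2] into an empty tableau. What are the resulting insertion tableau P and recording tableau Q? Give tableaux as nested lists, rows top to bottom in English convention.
P = [[1, 2, 5], [3], [4]], Q = [[1, 3, 4], [2], [5]]

Insert each entry of the permutation into P by Schensted row insertion, recording in Q the position of each new cell.

Insert 4: appended to row 1. P = [[4]].
Insert 1: 1 bumps 4 from row 1; 4 starts row 2. P = [[1], [4]].
Insert 3: appended to row 1. P = [[1, 3], [4]].
Insert 5: appended to row 1. P = [[1, 3, 5], [4]].
Insert 2: 2 bumps 3 from row 1; 3 bumps 4 from row 2; 4 starts row 3. P = [[1, 2, 5], [3], [4]].

So P = [[1, 2, 5], [3], [4]], Q = [[1, 3, 4], [2], [5]].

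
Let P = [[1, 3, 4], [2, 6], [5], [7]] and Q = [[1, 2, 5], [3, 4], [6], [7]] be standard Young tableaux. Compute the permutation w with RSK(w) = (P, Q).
Reverse the RSK construction: for i from n down to 1, find the cell of Q containing i, remove the entry at that cell from P, and reverse-bump it up through P; the value ejected from row 1 is w(i).

Step i=7: Q has 7 at row 4, column 1; remove 7 from row 4 of P and reverse-bump: 7 enters row 3 and ejects 5; 5 enters row 2 and ejects 2; 2 enters row 1 and ejects 1. So w(7) = 1. P is now [[2, 3, 4], [5, 6], [7]].
Step i=6: Q has 6 at row 3, column 1; remove 7 from row 3 of P and reverse-bump: 7 enters row 2 and ejects 6; 6 enters row 1 and ejects 4. So w(6) = 4. P is now [[2, 3, 6], [5, 7]].
Step i=5: Q has 5 at row 1, column 3; remove that cell from P, ejecting 6. So w(5) = 6. P is now [[2, 3], [5, 7]].
Step i=4: Q has 4 at row 2, column 2; remove 7 from row 2 of P and reverse-bump: 7 enters row 1 and ejects 3. So w(4) = 3. P is now [[2, 7], [5]].
Step i=3: Q has 3 at row 2, column 1; remove 5 from row 2 of P and reverse-bump: 5 enters row 1 and ejects 2. So w(3) = 2. P is now [[5, 7]].
Step i=2: Q has 2 at row 1, column 2; remove that cell from P, ejecting 7. So w(2) = 7. P is now [[5]].
Step i=1: Q has 1 at row 1, column 1; remove that cell from P, ejecting 5. So w(1) = 5. P is now [].

So w = 5 7 2 3 6 4 1.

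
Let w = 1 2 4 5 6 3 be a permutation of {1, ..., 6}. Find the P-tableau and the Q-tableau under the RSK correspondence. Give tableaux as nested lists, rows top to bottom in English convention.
Insert each entry of the permutation into P by Schensted row insertion, recording in Q the position of each new cell.

After inserting 1: P = [[1]].
After inserting 2: P = [[1, 2]].
After inserting 4: P = [[1, 2, 4]].
After inserting 5: P = [[1, 2, 4, 5]].
After inserting 6: P = [[1, 2, 4, 5, 6]].
After inserting 3: P = [[1, 2, 3, 5, 6], [4]].

So P = [[1, 2, 3, 5, 6], [4]], Q = [[1, 2, 3, 4, 5], [6]].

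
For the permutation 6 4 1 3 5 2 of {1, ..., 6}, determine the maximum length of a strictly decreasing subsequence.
4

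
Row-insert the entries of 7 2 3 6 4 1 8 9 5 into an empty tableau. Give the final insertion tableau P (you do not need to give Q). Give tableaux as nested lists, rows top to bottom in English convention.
P = [[1, 3, 4, 5, 9], [2, 8], [6], [7]]

Insert 7: appended to row 1. P = [[7]].
Insert 2: 2 bumps 7 from row 1; 7 starts row 2. P = [[2], [7]].
Insert 3: appended to row 1. P = [[2, 3], [7]].
Insert 6: appended to row 1. P = [[2, 3, 6], [7]].
Insert 4: 4 bumps 6 from row 1; 6 bumps 7 from row 2; 7 starts row 3. P = [[2, 3, 4], [6], [7]].
Insert 1: 1 bumps 2 from row 1; 2 bumps 6 from row 2; 6 bumps 7 from row 3; 7 starts row 4. P = [[1, 3, 4], [2], [6], [7]].
Insert 8: appended to row 1. P = [[1, 3, 4, 8], [2], [6], [7]].
Insert 9: appended to row 1. P = [[1, 3, 4, 8, 9], [2], [6], [7]].
Insert 5: 5 bumps 8 from row 1; 8 appends to row 2. P = [[1, 3, 4, 5, 9], [2, 8], [6], [7]].

So P = [[1, 3, 4, 5, 9], [2, 8], [6], [7]].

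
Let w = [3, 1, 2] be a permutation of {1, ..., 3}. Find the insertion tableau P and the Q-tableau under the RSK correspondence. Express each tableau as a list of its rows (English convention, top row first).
Insert each entry of the permutation into P by Schensted row insertion, recording in Q the position of each new cell.

Insert 3: appended to row 1. P = [[3]], Q = [[1]].
Insert 1: 1 bumps 3 from row 1; 3 starts row 2. P = [[1], [3]], Q = [[1], [2]].
Insert 2: appended to row 1. P = [[1, 2], [3]], Q = [[1, 3], [2]].

So P = [[1, 2], [3]], Q = [[1, 3], [2]].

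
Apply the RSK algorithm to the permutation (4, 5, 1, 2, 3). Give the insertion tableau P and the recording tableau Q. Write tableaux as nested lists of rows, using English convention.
Insert each entry of the permutation into P by Schensted row insertion, recording in Q the position of each new cell.

After inserting 4: P = [[4]].
After inserting 5: P = [[4, 5]].
After inserting 1: P = [[1, 5], [4]].
After inserting 2: P = [[1, 2], [4, 5]].
After inserting 3: P = [[1, 2, 3], [4, 5]].

So P = [[1, 2, 3], [4, 5]], Q = [[1, 2, 5], [3, 4]].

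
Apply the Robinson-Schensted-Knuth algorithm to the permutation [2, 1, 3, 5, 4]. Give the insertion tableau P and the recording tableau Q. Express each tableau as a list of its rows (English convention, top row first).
P = [[1, 3, 4], [2, 5]], Q = [[1, 3, 4], [2, 5]]

Insert each entry of the permutation into P by Schensted row insertion, recording in Q the position of each new cell.

Insert 2: appended to row 1. P = [[2]].
Insert 1: 1 bumps 2 from row 1; 2 starts row 2. P = [[1], [2]].
Insert 3: appended to row 1. P = [[1, 3], [2]].
Insert 5: appended to row 1. P = [[1, 3, 5], [2]].
Insert 4: 4 bumps 5 from row 1; 5 appends to row 2. P = [[1, 3, 4], [2, 5]].

So P = [[1, 3, 4], [2, 5]], Q = [[1, 3, 4], [2, 5]].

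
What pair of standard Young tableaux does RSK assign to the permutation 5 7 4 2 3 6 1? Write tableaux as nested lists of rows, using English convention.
Insert each entry of the permutation into P by Schensted row insertion, recording in Q the position of each new cell.

Insert 5: appended to row 1. P = [[5]].
Insert 7: appended to row 1. P = [[5, 7]].
Insert 4: 4 bumps 5 from row 1; 5 starts row 2. P = [[4, 7], [5]].
Insert 2: 2 bumps 4 from row 1; 4 bumps 5 from row 2; 5 starts row 3. P = [[2, 7], [4], [5]].
Insert 3: 3 bumps 7 from row 1; 7 appends to row 2. P = [[2, 3], [4, 7], [5]].
Insert 6: appended to row 1. P = [[2, 3, 6], [4, 7], [5]].
Insert 1: 1 bumps 2 from row 1; 2 bumps 4 from row 2; 4 bumps 5 from row 3; 5 starts row 4. P = [[1, 3, 6], [2, 7], [4], [5]].

So P = [[1, 3, 6], [2, 7], [4], [5]], Q = [[1, 2, 6], [3, 5], [4], [7]].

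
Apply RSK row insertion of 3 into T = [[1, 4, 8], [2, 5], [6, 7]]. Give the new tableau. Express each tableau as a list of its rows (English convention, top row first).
[[1, 3, 8], [2, 4], [5, 7], [6]]

In row 1, 3 replaces 4 (the leftmost entry greater than 3); 4 is bumped to row 2. In row 2, 4 replaces 5 (the leftmost entry greater than 4); 5 is bumped to row 3. In row 3, 5 replaces 6 (the leftmost entry greater than 5); 6 is bumped to row 4. 6 starts a new row 4. The new tableau is [[1, 3, 8], [2, 4], [5, 7], [6]].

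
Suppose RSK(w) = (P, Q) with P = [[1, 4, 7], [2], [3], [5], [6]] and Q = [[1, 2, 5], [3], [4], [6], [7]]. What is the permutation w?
Reverse the RSK construction: for i from n down to 1, find the cell of Q containing i, remove the entry at that cell from P, and reverse-bump it up through P; the value ejected from row 1 is w(i).

Step i=7: Q has 7 at row 5, column 1; remove 6 from row 5 of P and reverse-bump: 6 enters row 4 and ejects 5; 5 enters row 3 and ejects 3; 3 enters row 2 and ejects 2; 2 enters row 1 and ejects 1. So w(7) = 1. P is now [[2, 4, 7], [3], [5], [6]].
Step i=6: Q has 6 at row 4, column 1; remove 6 from row 4 of P and reverse-bump: 6 enters row 3 and ejects 5; 5 enters row 2 and ejects 3; 3 enters row 1 and ejects 2. So w(6) = 2. P is now [[3, 4, 7], [5], [6]].
Step i=5: Q has 5 at row 1, column 3; remove that cell from P, ejecting 7. So w(5) = 7. P is now [[3, 4], [5], [6]].
Step i=4: Q has 4 at row 3, column 1; remove 6 from row 3 of P and reverse-bump: 6 enters row 2 and ejects 5; 5 enters row 1 and ejects 4. So w(4) = 4. P is now [[3, 5], [6]].
Step i=3: Q has 3 at row 2, column 1; remove 6 from row 2 of P and reverse-bump: 6 enters row 1 and ejects 5. So w(3) = 5. P is now [[3, 6]].
Step i=2: Q has 2 at row 1, column 2; remove that cell from P, ejecting 6. So w(2) = 6. P is now [[3]].
Step i=1: Q has 1 at row 1, column 1; remove that cell from P, ejecting 3. So w(1) = 3. P is now [].

So w = 3 6 5 4 7 2 1.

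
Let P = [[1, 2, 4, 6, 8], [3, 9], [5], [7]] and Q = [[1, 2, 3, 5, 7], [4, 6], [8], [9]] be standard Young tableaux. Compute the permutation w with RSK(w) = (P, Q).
Reverse the RSK construction: for i from n down to 1, find the cell of Q containing i, remove the entry at that cell from P, and reverse-bump it up through P; the value ejected from row 1 is w(i).

Step i=9: Q has 9 at row 4, column 1; remove 7 from row 4 of P and reverse-bump: 7 enters row 3 and ejects 5; 5 enters row 2 and ejects 3; 3 enters row 1 and ejects 2. So w(9) = 2. P is now [[1, 3, 4, 6, 8], [5, 9], [7]].
Step i=8: Q has 8 at row 3, column 1; remove 7 from row 3 of P and reverse-bump: 7 enters row 2 and ejects 5; 5 enters row 1 and ejects 4. So w(8) = 4. P is now [[1, 3, 5, 6, 8], [7, 9]].
Step i=7: Q has 7 at row 1, column 5; remove that cell from P, ejecting 8. So w(7) = 8. P is now [[1, 3, 5, 6], [7, 9]].
Step i=6: Q has 6 at row 2, column 2; remove 9 from row 2 of P and reverse-bump: 9 enters row 1 and ejects 6. So w(6) = 6. P is now [[1, 3, 5, 9], [7]].
Step i=5: Q has 5 at row 1, column 4; remove that cell from P, ejecting 9. So w(5) = 9. P is now [[1, 3, 5], [7]].
Step i=4: Q has 4 at row 2, column 1; remove 7 from row 2 of P and reverse-bump: 7 enters row 1 and ejects 5. So w(4) = 5. P is now [[1, 3, 7]].
Step i=3: Q has 3 at row 1, column 3; remove that cell from P, ejecting 7. So w(3) = 7. P is now [[1, 3]].
Step i=2: Q has 2 at row 1, column 2; remove that cell from P, ejecting 3. So w(2) = 3. P is now [[1]].
Step i=1: Q has 1 at row 1, column 1; remove that cell from P, ejecting 1. So w(1) = 1. P is now [].

So w = 1 3 7 5 9 6 8 4 2.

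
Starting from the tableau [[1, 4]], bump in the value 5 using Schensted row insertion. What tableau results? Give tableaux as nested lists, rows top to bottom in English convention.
[[1, 4, 5]]

5 is larger than every entry of row 1, so it is appended to row 1. The new tableau is [[1, 4, 5]].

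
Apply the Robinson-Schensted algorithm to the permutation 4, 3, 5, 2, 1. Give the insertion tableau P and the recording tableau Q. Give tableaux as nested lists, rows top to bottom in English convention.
Insert each entry of the permutation into P by Schensted row insertion, recording in Q the position of each new cell.

After inserting 4: P = [[4]].
After inserting 3: P = [[3], [4]].
After inserting 5: P = [[3, 5], [4]].
After inserting 2: P = [[2, 5], [3], [4]].
After inserting 1: P = [[1, 5], [2], [3], [4]].

So P = [[1, 5], [2], [3], [4]], Q = [[1, 3], [2], [4], [5]].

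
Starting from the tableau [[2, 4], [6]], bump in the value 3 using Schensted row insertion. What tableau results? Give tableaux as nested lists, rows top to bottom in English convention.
[[2, 3], [4], [6]]

In row 1, 3 replaces 4 (the leftmost entry greater than 3); 4 is bumped to row 2. In row 2, 4 replaces 6 (the leftmost entry greater than 4); 6 is bumped to row 3. 6 starts a new row 3. The new tableau is [[2, 3], [4], [6]].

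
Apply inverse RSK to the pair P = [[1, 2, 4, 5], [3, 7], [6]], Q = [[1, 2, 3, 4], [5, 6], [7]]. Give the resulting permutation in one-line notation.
1 3 6 7 4 5 2

Reverse RSK: for i = n, n-1, ..., 1, locate i in Q, remove the corresponding corner cell from P, and reverse-bump its entry up through P; the value ejected from row 1 is w(i).

So w = 1 3 6 7 4 5 2.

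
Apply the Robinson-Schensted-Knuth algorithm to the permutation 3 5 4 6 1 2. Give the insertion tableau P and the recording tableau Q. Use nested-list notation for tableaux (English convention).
Insert each entry of the permutation into P by Schensted row insertion, recording in Q the position of each new cell.

Insert 3: appended to row 1. P = [[3]].
Insert 5: appended to row 1. P = [[3, 5]].
Insert 4: 4 bumps 5 from row 1; 5 starts row 2. P = [[3, 4], [5]].
Insert 6: appended to row 1. P = [[3, 4, 6], [5]].
Insert 1: 1 bumps 3 from row 1; 3 bumps 5 from row 2; 5 starts row 3. P = [[1, 4, 6], [3], [5]].
Insert 2: 2 bumps 4 from row 1; 4 appends to row 2. P = [[1, 2, 6], [3, 4], [5]].

So P = [[1, 2, 6], [3, 4], [5]], Q = [[1, 2, 4], [3, 6], [5]].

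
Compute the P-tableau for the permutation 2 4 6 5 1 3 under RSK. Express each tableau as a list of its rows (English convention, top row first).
Insert 2: appended to row 1. P = [[2]].
Insert 4: appended to row 1. P = [[2, 4]].
Insert 6: appended to row 1. P = [[2, 4, 6]].
Insert 5: 5 bumps 6 from row 1; 6 starts row 2. P = [[2, 4, 5], [6]].
Insert 1: 1 bumps 2 from row 1; 2 bumps 6 from row 2; 6 starts row 3. P = [[1, 4, 5], [2], [6]].
Insert 3: 3 bumps 4 from row 1; 4 appends to row 2. P = [[1, 3, 5], [2, 4], [6]].

So P = [[1, 3, 5], [2, 4], [6]].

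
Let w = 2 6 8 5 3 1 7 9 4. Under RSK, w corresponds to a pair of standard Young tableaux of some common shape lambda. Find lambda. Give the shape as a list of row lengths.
[4, 2, 2, 1]

Row-insert each entry into an empty tableau.

After inserting 2: P = [[2]].
After inserting 6: P = [[2, 6]].
After inserting 8: P = [[2, 6, 8]].
After inserting 5: P = [[2, 5, 8], [6]].
After inserting 3: P = [[2, 3, 8], [5], [6]].
After inserting 1: P = [[1, 3, 8], [2], [5], [6]].
After inserting 7: P = [[1, 3, 7], [2, 8], [5], [6]].
After inserting 9: P = [[1, 3, 7, 9], [2, 8], [5], [6]].
After inserting 4: P = [[1, 3, 4, 9], [2, 7], [5, 8], [6]].

The final insertion tableau P = [[1, 3, 4, 9], [2, 7], [5, 8], [6]] has shape [4, 2, 2, 1].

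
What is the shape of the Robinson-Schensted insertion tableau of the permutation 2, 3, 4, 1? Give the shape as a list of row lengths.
Row-insert each entry into an empty tableau.

After inserting 2: P = [[2]].
After inserting 3: P = [[2, 3]].
After inserting 4: P = [[2, 3, 4]].
After inserting 1: P = [[1, 3, 4], [2]].

The final insertion tableau P = [[1, 3, 4], [2]] has shape [3, 1].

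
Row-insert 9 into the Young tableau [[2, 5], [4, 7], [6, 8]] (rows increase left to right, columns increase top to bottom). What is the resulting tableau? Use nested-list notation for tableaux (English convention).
[[2, 5, 9], [4, 7], [6, 8]]

9 is larger than every entry of row 1, so it is appended to row 1. The new tableau is [[2, 5, 9], [4, 7], [6, 8]].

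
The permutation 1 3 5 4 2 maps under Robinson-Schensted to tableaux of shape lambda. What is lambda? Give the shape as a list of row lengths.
[3, 1, 1]

Row-insert each entry into an empty tableau.

After inserting 1: P = [[1]].
After inserting 3: P = [[1, 3]].
After inserting 5: P = [[1, 3, 5]].
After inserting 4: P = [[1, 3, 4], [5]].
After inserting 2: P = [[1, 2, 4], [3], [5]].

The final insertion tableau P = [[1, 2, 4], [3], [5]] has shape [3, 1, 1].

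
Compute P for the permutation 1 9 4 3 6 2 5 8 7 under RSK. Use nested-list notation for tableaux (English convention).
P = [[1, 2, 5, 7], [3, 6, 8], [4], [9]]

Insert 1: appended to row 1. P = [[1]].
Insert 9: appended to row 1. P = [[1, 9]].
Insert 4: 4 bumps 9 from row 1; 9 starts row 2. P = [[1, 4], [9]].
Insert 3: 3 bumps 4 from row 1; 4 bumps 9 from row 2; 9 starts row 3. P = [[1, 3], [4], [9]].
Insert 6: appended to row 1. P = [[1, 3, 6], [4], [9]].
Insert 2: 2 bumps 3 from row 1; 3 bumps 4 from row 2; 4 bumps 9 from row 3; 9 starts row 4. P = [[1, 2, 6], [3], [4], [9]].
Insert 5: 5 bumps 6 from row 1; 6 appends to row 2. P = [[1, 2, 5], [3, 6], [4], [9]].
Insert 8: appended to row 1. P = [[1, 2, 5, 8], [3, 6], [4], [9]].
Insert 7: 7 bumps 8 from row 1; 8 appends to row 2. P = [[1, 2, 5, 7], [3, 6, 8], [4], [9]].

So P = [[1, 2, 5, 7], [3, 6, 8], [4], [9]].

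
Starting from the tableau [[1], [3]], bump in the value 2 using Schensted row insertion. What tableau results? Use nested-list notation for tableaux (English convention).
[[1, 2], [3]]

2 is larger than every entry of row 1, so it is appended to row 1. The new tableau is [[1, 2], [3]].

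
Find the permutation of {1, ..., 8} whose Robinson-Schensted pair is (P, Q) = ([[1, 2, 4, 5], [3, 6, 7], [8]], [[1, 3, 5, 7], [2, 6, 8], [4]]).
Reverse the RSK construction: for i from n down to 1, find the cell of Q containing i, remove the entry at that cell from P, and reverse-bump it up through P; the value ejected from row 1 is w(i).

Step i=8: Q has 8 at row 2, column 3; remove 7 from row 2 of P and reverse-bump: 7 enters row 1 and ejects 5. So w(8) = 5. P is now [[1, 2, 4, 7], [3, 6], [8]].
Step i=7: Q has 7 at row 1, column 4; remove that cell from P, ejecting 7. So w(7) = 7. P is now [[1, 2, 4], [3, 6], [8]].
Step i=6: Q has 6 at row 2, column 2; remove 6 from row 2 of P and reverse-bump: 6 enters row 1 and ejects 4. So w(6) = 4. P is now [[1, 2, 6], [3], [8]].
Step i=5: Q has 5 at row 1, column 3; remove that cell from P, ejecting 6. So w(5) = 6. P is now [[1, 2], [3], [8]].
Step i=4: Q has 4 at row 3, column 1; remove 8 from row 3 of P and reverse-bump: 8 enters row 2 and ejects 3; 3 enters row 1 and ejects 2. So w(4) = 2. P is now [[1, 3], [8]].
Step i=3: Q has 3 at row 1, column 2; remove that cell from P, ejecting 3. So w(3) = 3. P is now [[1], [8]].
Step i=2: Q has 2 at row 2, column 1; remove 8 from row 2 of P and reverse-bump: 8 enters row 1 and ejects 1. So w(2) = 1. P is now [[8]].
Step i=1: Q has 1 at row 1, column 1; remove that cell from P, ejecting 8. So w(1) = 8. P is now [].

So w = 8 1 3 2 6 4 7 5.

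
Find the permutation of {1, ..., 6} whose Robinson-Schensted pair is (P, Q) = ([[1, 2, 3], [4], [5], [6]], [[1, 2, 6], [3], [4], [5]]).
Reverse RSK: for i = n, n-1, ..., 1, locate i in Q, remove the corresponding corner cell from P, and reverse-bump its entry up through P; the value ejected from row 1 is w(i).

So w = 1 6 5 4 2 3.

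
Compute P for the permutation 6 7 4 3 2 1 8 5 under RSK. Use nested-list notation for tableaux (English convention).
Insert 6: appended to row 1. P = [[6]].
Insert 7: appended to row 1. P = [[6, 7]].
Insert 4: 4 bumps 6 from row 1; 6 starts row 2. P = [[4, 7], [6]].
Insert 3: 3 bumps 4 from row 1; 4 bumps 6 from row 2; 6 starts row 3. P = [[3, 7], [4], [6]].
Insert 2: 2 bumps 3 from row 1; 3 bumps 4 from row 2; 4 bumps 6 from row 3; 6 starts row 4. P = [[2, 7], [3], [4], [6]].
Insert 1: 1 bumps 2 from row 1; 2 bumps 3 from row 2; 3 bumps 4 from row 3; 4 bumps 6 from row 4; 6 starts row 5. P = [[1, 7], [2], [3], [4], [6]].
Insert 8: appended to row 1. P = [[1, 7, 8], [2], [3], [4], [6]].
Insert 5: 5 bumps 7 from row 1; 7 appends to row 2. P = [[1, 5, 8], [2, 7], [3], [4], [6]].

So P = [[1, 5, 8], [2, 7], [3], [4], [6]].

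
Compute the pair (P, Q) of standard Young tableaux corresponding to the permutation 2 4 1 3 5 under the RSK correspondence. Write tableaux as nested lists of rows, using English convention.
P = [[1, 3, 5], [2, 4]], Q = [[1, 2, 5], [3, 4]]

Insert each entry of the permutation into P by Schensted row insertion, recording in Q the position of each new cell.

After inserting 2: P = [[2]].
After inserting 4: P = [[2, 4]].
After inserting 1: P = [[1, 4], [2]].
After inserting 3: P = [[1, 3], [2, 4]].
After inserting 5: P = [[1, 3, 5], [2, 4]].

So P = [[1, 3, 5], [2, 4]], Q = [[1, 2, 5], [3, 4]].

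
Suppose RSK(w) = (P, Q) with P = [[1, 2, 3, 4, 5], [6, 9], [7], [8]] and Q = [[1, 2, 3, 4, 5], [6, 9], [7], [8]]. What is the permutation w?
1 2 3 8 9 7 6 4 5

Reverse RSK: for i = n, n-1, ..., 1, locate i in Q, remove the corresponding corner cell from P, and reverse-bump its entry up through P; the value ejected from row 1 is w(i).

So w = 1 2 3 8 9 7 6 4 5.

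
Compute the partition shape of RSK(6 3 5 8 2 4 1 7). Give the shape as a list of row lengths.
[3, 3, 1, 1]

Row-insert each entry into an empty tableau.

After inserting 6: P = [[6]].
After inserting 3: P = [[3], [6]].
After inserting 5: P = [[3, 5], [6]].
After inserting 8: P = [[3, 5, 8], [6]].
After inserting 2: P = [[2, 5, 8], [3], [6]].
After inserting 4: P = [[2, 4, 8], [3, 5], [6]].
After inserting 1: P = [[1, 4, 8], [2, 5], [3], [6]].
After inserting 7: P = [[1, 4, 7], [2, 5, 8], [3], [6]].

The final insertion tableau P = [[1, 4, 7], [2, 5, 8], [3], [6]] has shape [3, 3, 1, 1].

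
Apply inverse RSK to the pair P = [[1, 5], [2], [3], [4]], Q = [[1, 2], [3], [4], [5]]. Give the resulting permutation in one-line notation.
4 5 3 2 1

Reverse the RSK construction: for i from n down to 1, find the cell of Q containing i, remove the entry at that cell from P, and reverse-bump it up through P; the value ejected from row 1 is w(i).

Step i=5: Q has 5 at row 4, column 1; remove 4 from row 4 of P and reverse-bump: 4 enters row 3 and ejects 3; 3 enters row 2 and ejects 2; 2 enters row 1 and ejects 1. So w(5) = 1. P is now [[2, 5], [3], [4]].
Step i=4: Q has 4 at row 3, column 1; remove 4 from row 3 of P and reverse-bump: 4 enters row 2 and ejects 3; 3 enters row 1 and ejects 2. So w(4) = 2. P is now [[3, 5], [4]].
Step i=3: Q has 3 at row 2, column 1; remove 4 from row 2 of P and reverse-bump: 4 enters row 1 and ejects 3. So w(3) = 3. P is now [[4, 5]].
Step i=2: Q has 2 at row 1, column 2; remove that cell from P, ejecting 5. So w(2) = 5. P is now [[4]].
Step i=1: Q has 1 at row 1, column 1; remove that cell from P, ejecting 4. So w(1) = 4. P is now [].

So w = 4 5 3 2 1.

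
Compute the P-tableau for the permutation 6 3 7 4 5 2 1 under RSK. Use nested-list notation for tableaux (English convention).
Insert 6: appended to row 1. P = [[6]].
Insert 3: 3 bumps 6 from row 1; 6 starts row 2. P = [[3], [6]].
Insert 7: appended to row 1. P = [[3, 7], [6]].
Insert 4: 4 bumps 7 from row 1; 7 appends to row 2. P = [[3, 4], [6, 7]].
Insert 5: appended to row 1. P = [[3, 4, 5], [6, 7]].
Insert 2: 2 bumps 3 from row 1; 3 bumps 6 from row 2; 6 starts row 3. P = [[2, 4, 5], [3, 7], [6]].
Insert 1: 1 bumps 2 from row 1; 2 bumps 3 from row 2; 3 bumps 6 from row 3; 6 starts row 4. P = [[1, 4, 5], [2, 7], [3], [6]].

So P = [[1, 4, 5], [2, 7], [3], [6]].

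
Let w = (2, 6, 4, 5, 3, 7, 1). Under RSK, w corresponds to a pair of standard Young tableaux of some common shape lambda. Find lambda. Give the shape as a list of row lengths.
[4, 1, 1, 1]

Row-insert each entry into an empty tableau.

After inserting 2: P = [[2]].
After inserting 6: P = [[2, 6]].
After inserting 4: P = [[2, 4], [6]].
After inserting 5: P = [[2, 4, 5], [6]].
After inserting 3: P = [[2, 3, 5], [4], [6]].
After inserting 7: P = [[2, 3, 5, 7], [4], [6]].
After inserting 1: P = [[1, 3, 5, 7], [2], [4], [6]].

The final insertion tableau P = [[1, 3, 5, 7], [2], [4], [6]] has shape [4, 1, 1, 1].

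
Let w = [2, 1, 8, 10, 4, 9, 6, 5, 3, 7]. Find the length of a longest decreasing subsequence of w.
5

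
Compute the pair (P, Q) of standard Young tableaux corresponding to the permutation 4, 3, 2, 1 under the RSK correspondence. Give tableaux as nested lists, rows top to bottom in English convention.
Insert each entry of the permutation into P by Schensted row insertion, recording in Q the position of each new cell.

After inserting 4: P = [[4]].
After inserting 3: P = [[3], [4]].
After inserting 2: P = [[2], [3], [4]].
After inserting 1: P = [[1], [2], [3], [4]].

So P = [[1], [2], [3], [4]], Q = [[1], [2], [3], [4]].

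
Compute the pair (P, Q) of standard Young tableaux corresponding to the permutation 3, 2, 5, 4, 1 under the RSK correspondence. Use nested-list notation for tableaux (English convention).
P = [[1, 4], [2, 5], [3]], Q = [[1, 3], [2, 4], [5]]

Insert each entry of the permutation into P by Schensted row insertion, recording in Q the position of each new cell.

Insert 3: appended to row 1. P = [[3]], Q = [[1]].
Insert 2: 2 bumps 3 from row 1; 3 starts row 2. P = [[2], [3]], Q = [[1], [2]].
Insert 5: appended to row 1. P = [[2, 5], [3]], Q = [[1, 3], [2]].
Insert 4: 4 bumps 5 from row 1; 5 appends to row 2. P = [[2, 4], [3, 5]], Q = [[1, 3], [2, 4]].
Insert 1: 1 bumps 2 from row 1; 2 bumps 3 from row 2; 3 starts row 3. P = [[1, 4], [2, 5], [3]], Q = [[1, 3], [2, 4], [5]].

So P = [[1, 4], [2, 5], [3]], Q = [[1, 3], [2, 4], [5]].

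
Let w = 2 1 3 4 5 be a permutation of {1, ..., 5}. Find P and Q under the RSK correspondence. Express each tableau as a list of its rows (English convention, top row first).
P = [[1, 3, 4, 5], [2]], Q = [[1, 3, 4, 5], [2]]

Insert each entry of the permutation into P by Schensted row insertion, recording in Q the position of each new cell.

Insert 2: appended to row 1. P = [[2]].
Insert 1: 1 bumps 2 from row 1; 2 starts row 2. P = [[1], [2]].
Insert 3: appended to row 1. P = [[1, 3], [2]].
Insert 4: appended to row 1. P = [[1, 3, 4], [2]].
Insert 5: appended to row 1. P = [[1, 3, 4, 5], [2]].

So P = [[1, 3, 4, 5], [2]], Q = [[1, 3, 4, 5], [2]].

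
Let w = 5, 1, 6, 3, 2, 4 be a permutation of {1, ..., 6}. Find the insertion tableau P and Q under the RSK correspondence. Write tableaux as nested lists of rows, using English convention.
Insert each entry of the permutation into P by Schensted row insertion, recording in Q the position of each new cell.

After inserting 5: P = [[5]].
After inserting 1: P = [[1], [5]].
After inserting 6: P = [[1, 6], [5]].
After inserting 3: P = [[1, 3], [5, 6]].
After inserting 2: P = [[1, 2], [3, 6], [5]].
After inserting 4: P = [[1, 2, 4], [3, 6], [5]].

So P = [[1, 2, 4], [3, 6], [5]], Q = [[1, 3, 6], [2, 4], [5]].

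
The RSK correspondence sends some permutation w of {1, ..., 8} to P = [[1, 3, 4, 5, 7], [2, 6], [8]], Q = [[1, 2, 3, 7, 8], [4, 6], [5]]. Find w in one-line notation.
2 3 8 6 1 4 5 7

Reverse the RSK construction: for i from n down to 1, find the cell of Q containing i, remove the entry at that cell from P, and reverse-bump it up through P; the value ejected from row 1 is w(i).

Step i=8: Q has 8 at row 1, column 5; remove that cell from P, ejecting 7. So w(8) = 7. P is now [[1, 3, 4, 5], [2, 6], [8]].
Step i=7: Q has 7 at row 1, column 4; remove that cell from P, ejecting 5. So w(7) = 5. P is now [[1, 3, 4], [2, 6], [8]].
Step i=6: Q has 6 at row 2, column 2; remove 6 from row 2 of P and reverse-bump: 6 enters row 1 and ejects 4. So w(6) = 4. P is now [[1, 3, 6], [2], [8]].
Step i=5: Q has 5 at row 3, column 1; remove 8 from row 3 of P and reverse-bump: 8 enters row 2 and ejects 2; 2 enters row 1 and ejects 1. So w(5) = 1. P is now [[2, 3, 6], [8]].
Step i=4: Q has 4 at row 2, column 1; remove 8 from row 2 of P and reverse-bump: 8 enters row 1 and ejects 6. So w(4) = 6. P is now [[2, 3, 8]].
Step i=3: Q has 3 at row 1, column 3; remove that cell from P, ejecting 8. So w(3) = 8. P is now [[2, 3]].
Step i=2: Q has 2 at row 1, column 2; remove that cell from P, ejecting 3. So w(2) = 3. P is now [[2]].
Step i=1: Q has 1 at row 1, column 1; remove that cell from P, ejecting 2. So w(1) = 2. P is now [].

So w = 2 3 8 6 1 4 5 7.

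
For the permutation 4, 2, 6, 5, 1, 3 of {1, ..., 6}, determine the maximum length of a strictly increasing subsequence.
2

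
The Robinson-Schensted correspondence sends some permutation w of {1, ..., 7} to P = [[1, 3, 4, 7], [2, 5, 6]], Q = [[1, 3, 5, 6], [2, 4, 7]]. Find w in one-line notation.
Reverse the RSK construction: for i from n down to 1, find the cell of Q containing i, remove the entry at that cell from P, and reverse-bump it up through P; the value ejected from row 1 is w(i).

Step i=7: Q has 7 at row 2, column 3; remove 6 from row 2 of P and reverse-bump: 6 enters row 1 and ejects 4. So w(7) = 4. P is now [[1, 3, 6, 7], [2, 5]].
Step i=6: Q has 6 at row 1, column 4; remove that cell from P, ejecting 7. So w(6) = 7. P is now [[1, 3, 6], [2, 5]].
Step i=5: Q has 5 at row 1, column 3; remove that cell from P, ejecting 6. So w(5) = 6. P is now [[1, 3], [2, 5]].
Step i=4: Q has 4 at row 2, column 2; remove 5 from row 2 of P and reverse-bump: 5 enters row 1 and ejects 3. So w(4) = 3. P is now [[1, 5], [2]].
Step i=3: Q has 3 at row 1, column 2; remove that cell from P, ejecting 5. So w(3) = 5. P is now [[1], [2]].
Step i=2: Q has 2 at row 2, column 1; remove 2 from row 2 of P and reverse-bump: 2 enters row 1 and ejects 1. So w(2) = 1. P is now [[2]].
Step i=1: Q has 1 at row 1, column 1; remove that cell from P, ejecting 2. So w(1) = 2. P is now [].

So w = 2 1 5 3 6 7 4.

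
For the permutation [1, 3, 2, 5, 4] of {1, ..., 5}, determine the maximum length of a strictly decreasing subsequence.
2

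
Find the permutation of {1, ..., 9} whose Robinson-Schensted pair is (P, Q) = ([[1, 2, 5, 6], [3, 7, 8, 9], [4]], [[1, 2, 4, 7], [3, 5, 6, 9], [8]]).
4 7 1 8 3 5 9 2 6

Reverse the RSK construction: for i from n down to 1, find the cell of Q containing i, remove the entry at that cell from P, and reverse-bump it up through P; the value ejected from row 1 is w(i).

Step i=9: Q has 9 at row 2, column 4; remove 9 from row 2 of P and reverse-bump: 9 enters row 1 and ejects 6. So w(9) = 6. P is now [[1, 2, 5, 9], [3, 7, 8], [4]].
Step i=8: Q has 8 at row 3, column 1; remove 4 from row 3 of P and reverse-bump: 4 enters row 2 and ejects 3; 3 enters row 1 and ejects 2. So w(8) = 2. P is now [[1, 3, 5, 9], [4, 7, 8]].
Step i=7: Q has 7 at row 1, column 4; remove that cell from P, ejecting 9. So w(7) = 9. P is now [[1, 3, 5], [4, 7, 8]].
Step i=6: Q has 6 at row 2, column 3; remove 8 from row 2 of P and reverse-bump: 8 enters row 1 and ejects 5. So w(6) = 5. P is now [[1, 3, 8], [4, 7]].
Step i=5: Q has 5 at row 2, column 2; remove 7 from row 2 of P and reverse-bump: 7 enters row 1 and ejects 3. So w(5) = 3. P is now [[1, 7, 8], [4]].
Step i=4: Q has 4 at row 1, column 3; remove that cell from P, ejecting 8. So w(4) = 8. P is now [[1, 7], [4]].
Step i=3: Q has 3 at row 2, column 1; remove 4 from row 2 of P and reverse-bump: 4 enters row 1 and ejects 1. So w(3) = 1. P is now [[4, 7]].
Step i=2: Q has 2 at row 1, column 2; remove that cell from P, ejecting 7. So w(2) = 7. P is now [[4]].
Step i=1: Q has 1 at row 1, column 1; remove that cell from P, ejecting 4. So w(1) = 4. P is now [].

So w = 4 7 1 8 3 5 9 2 6.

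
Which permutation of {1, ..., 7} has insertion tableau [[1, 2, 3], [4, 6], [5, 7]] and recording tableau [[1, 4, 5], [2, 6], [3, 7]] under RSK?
Reverse RSK: for i = n, n-1, ..., 1, locate i in Q, remove the corresponding corner cell from P, and reverse-bump its entry up through P; the value ejected from row 1 is w(i).

So w = 5 4 1 2 7 6 3.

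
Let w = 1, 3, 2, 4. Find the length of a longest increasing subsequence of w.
3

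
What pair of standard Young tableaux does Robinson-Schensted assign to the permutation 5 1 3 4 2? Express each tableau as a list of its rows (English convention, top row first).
Insert each entry of the permutation into P by Schensted row insertion, recording in Q the position of each new cell.

Insert 5: appended to row 1. P = [[5]].
Insert 1: 1 bumps 5 from row 1; 5 starts row 2. P = [[1], [5]].
Insert 3: appended to row 1. P = [[1, 3], [5]].
Insert 4: appended to row 1. P = [[1, 3, 4], [5]].
Insert 2: 2 bumps 3 from row 1; 3 bumps 5 from row 2; 5 starts row 3. P = [[1, 2, 4], [3], [5]].

So P = [[1, 2, 4], [3], [5]], Q = [[1, 3, 4], [2], [5]].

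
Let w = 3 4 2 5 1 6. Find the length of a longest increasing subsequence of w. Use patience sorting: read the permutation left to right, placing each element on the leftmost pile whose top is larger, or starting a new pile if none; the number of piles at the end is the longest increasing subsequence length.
4

3: new pile. tops = [3]
4: new pile. tops = [3, 4]
2: onto pile 1 (replacing 3). tops = [2, 4]
5: new pile. tops = [2, 4, 5]
1: onto pile 1 (replacing 2). tops = [1, 4, 5]
6: new pile. tops = [1, 4, 5, 6]

4 piles, so the longest increasing subsequence has length 4.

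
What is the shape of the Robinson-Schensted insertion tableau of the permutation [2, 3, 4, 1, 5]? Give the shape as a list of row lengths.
RSK row insertion gives P = [[1, 3, 4, 5], [2]], which has shape [4, 1].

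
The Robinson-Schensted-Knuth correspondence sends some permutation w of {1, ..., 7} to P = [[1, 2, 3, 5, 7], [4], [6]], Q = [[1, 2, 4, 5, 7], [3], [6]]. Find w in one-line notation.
1 6 2 4 5 3 7

Reverse the RSK construction: for i from n down to 1, find the cell of Q containing i, remove the entry at that cell from P, and reverse-bump it up through P; the value ejected from row 1 is w(i).

Step i=7: Q has 7 at row 1, column 5; remove that cell from P, ejecting 7. So w(7) = 7. P is now [[1, 2, 3, 5], [4], [6]].
Step i=6: Q has 6 at row 3, column 1; remove 6 from row 3 of P and reverse-bump: 6 enters row 2 and ejects 4; 4 enters row 1 and ejects 3. So w(6) = 3. P is now [[1, 2, 4, 5], [6]].
Step i=5: Q has 5 at row 1, column 4; remove that cell from P, ejecting 5. So w(5) = 5. P is now [[1, 2, 4], [6]].
Step i=4: Q has 4 at row 1, column 3; remove that cell from P, ejecting 4. So w(4) = 4. P is now [[1, 2], [6]].
Step i=3: Q has 3 at row 2, column 1; remove 6 from row 2 of P and reverse-bump: 6 enters row 1 and ejects 2. So w(3) = 2. P is now [[1, 6]].
Step i=2: Q has 2 at row 1, column 2; remove that cell from P, ejecting 6. So w(2) = 6. P is now [[1]].
Step i=1: Q has 1 at row 1, column 1; remove that cell from P, ejecting 1. So w(1) = 1. P is now [].

So w = 1 6 2 4 5 3 7.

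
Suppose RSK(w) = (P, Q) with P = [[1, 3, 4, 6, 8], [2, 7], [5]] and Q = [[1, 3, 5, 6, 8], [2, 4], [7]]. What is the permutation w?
5 2 7 3 4 6 1 8

Reverse the RSK construction: for i from n down to 1, find the cell of Q containing i, remove the entry at that cell from P, and reverse-bump it up through P; the value ejected from row 1 is w(i).

Step i=8: Q has 8 at row 1, column 5; remove that cell from P, ejecting 8. So w(8) = 8. P is now [[1, 3, 4, 6], [2, 7], [5]].
Step i=7: Q has 7 at row 3, column 1; remove 5 from row 3 of P and reverse-bump: 5 enters row 2 and ejects 2; 2 enters row 1 and ejects 1. So w(7) = 1. P is now [[2, 3, 4, 6], [5, 7]].
Step i=6: Q has 6 at row 1, column 4; remove that cell from P, ejecting 6. So w(6) = 6. P is now [[2, 3, 4], [5, 7]].
Step i=5: Q has 5 at row 1, column 3; remove that cell from P, ejecting 4. So w(5) = 4. P is now [[2, 3], [5, 7]].
Step i=4: Q has 4 at row 2, column 2; remove 7 from row 2 of P and reverse-bump: 7 enters row 1 and ejects 3. So w(4) = 3. P is now [[2, 7], [5]].
Step i=3: Q has 3 at row 1, column 2; remove that cell from P, ejecting 7. So w(3) = 7. P is now [[2], [5]].
Step i=2: Q has 2 at row 2, column 1; remove 5 from row 2 of P and reverse-bump: 5 enters row 1 and ejects 2. So w(2) = 2. P is now [[5]].
Step i=1: Q has 1 at row 1, column 1; remove that cell from P, ejecting 5. So w(1) = 5. P is now [].

So w = 5 2 7 3 4 6 1 8.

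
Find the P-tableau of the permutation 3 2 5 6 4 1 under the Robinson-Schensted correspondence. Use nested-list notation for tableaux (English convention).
Insert 3: appended to row 1. P = [[3]].
Insert 2: 2 bumps 3 from row 1; 3 starts row 2. P = [[2], [3]].
Insert 5: appended to row 1. P = [[2, 5], [3]].
Insert 6: appended to row 1. P = [[2, 5, 6], [3]].
Insert 4: 4 bumps 5 from row 1; 5 appends to row 2. P = [[2, 4, 6], [3, 5]].
Insert 1: 1 bumps 2 from row 1; 2 bumps 3 from row 2; 3 starts row 3. P = [[1, 4, 6], [2, 5], [3]].

So P = [[1, 4, 6], [2, 5], [3]].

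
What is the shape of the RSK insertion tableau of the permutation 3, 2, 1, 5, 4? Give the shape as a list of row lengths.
Row-insert each entry into an empty tableau.

After inserting 3: P = [[3]].
After inserting 2: P = [[2], [3]].
After inserting 1: P = [[1], [2], [3]].
After inserting 5: P = [[1, 5], [2], [3]].
After inserting 4: P = [[1, 4], [2, 5], [3]].

The final insertion tableau P = [[1, 4], [2, 5], [3]] has shape [2, 2, 1].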